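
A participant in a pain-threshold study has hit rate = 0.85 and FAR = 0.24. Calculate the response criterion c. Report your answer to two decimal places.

Φ⁻¹(H) = Φ⁻¹(0.85) = 1.036
Φ⁻¹(FA) = Φ⁻¹(0.24) = -0.706
c = −½·[z(H) + z(FA)] = −0.5 × (1.036 + (-0.706)) = -0.165

c = -0.17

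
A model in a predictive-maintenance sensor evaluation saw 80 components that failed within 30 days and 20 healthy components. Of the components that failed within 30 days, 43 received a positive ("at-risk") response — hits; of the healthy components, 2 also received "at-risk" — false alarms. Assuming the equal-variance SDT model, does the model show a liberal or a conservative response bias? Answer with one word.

z(H) = 0.094, z(FA) = -1.282
c = −½·(z(H) + z(FA)) = 0.594
c > 0 → conservative criterion (biased toward responding “no”).

conservative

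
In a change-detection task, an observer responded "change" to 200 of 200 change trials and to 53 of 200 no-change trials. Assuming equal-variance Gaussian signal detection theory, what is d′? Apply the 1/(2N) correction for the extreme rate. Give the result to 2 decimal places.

d′ = 3.44

The hit rate is 200/200 = 1, so apply the 1/(2N) correction: H → 1 − 1/(2·200) = 0.99750.
z(H) = z(0.99750) = 2.807
z(FA) = z(0.26500) = -0.628
d' = 2.807 − (-0.628) = 3.435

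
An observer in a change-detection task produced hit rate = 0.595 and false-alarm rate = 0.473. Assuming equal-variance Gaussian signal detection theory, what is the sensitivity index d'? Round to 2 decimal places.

Φ⁻¹(H) = 0.2404
Φ⁻¹(FA) = -0.0677
d' = z(H) − z(FA) = 0.2404 − (-0.0677) = 0.3081

d' = 0.31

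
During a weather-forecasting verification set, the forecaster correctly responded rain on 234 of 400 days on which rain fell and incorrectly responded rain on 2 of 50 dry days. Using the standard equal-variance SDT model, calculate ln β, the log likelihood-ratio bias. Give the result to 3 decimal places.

H = 234/400 = 0.5850
FA = 2/50 = 0.0400
z(H) = 0.2147
z(FA) = -1.7507
ln β = −½·[z(H)² − z(FA)²] = −0.5 × (0.0461 − 3.0650) = 1.50945

ln β = 1.509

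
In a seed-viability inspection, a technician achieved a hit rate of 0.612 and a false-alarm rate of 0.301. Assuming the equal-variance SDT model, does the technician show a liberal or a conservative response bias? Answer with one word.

conservative

z(H) = 0.285, z(FA) = -0.522
c = −½·(z(H) + z(FA)) = 0.1185
c > 0 → conservative criterion (biased toward responding “no”).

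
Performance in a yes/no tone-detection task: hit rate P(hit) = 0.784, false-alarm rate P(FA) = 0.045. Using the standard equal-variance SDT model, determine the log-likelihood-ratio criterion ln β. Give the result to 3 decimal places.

ln β = 1.128

z(H) = 0.7858
z(FA) = -1.6954
ln β = −½·[z(H)² − z(FA)²] = −0.5 × (0.6175 − 2.8744) = 1.12845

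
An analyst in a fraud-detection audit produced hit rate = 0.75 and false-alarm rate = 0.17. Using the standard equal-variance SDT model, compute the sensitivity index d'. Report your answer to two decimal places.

z(0.75) = 0.6745, z(0.17) = -0.9542
d' = z(H) − z(FA) = 0.6745 − (-0.9542) = 1.6287

d' = 1.63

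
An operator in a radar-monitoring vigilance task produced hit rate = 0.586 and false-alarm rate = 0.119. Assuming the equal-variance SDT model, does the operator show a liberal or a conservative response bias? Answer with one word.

z(H) = 0.217, z(FA) = -1.180
c = −½·(z(H) + z(FA)) = 0.4815
c > 0 → conservative criterion (biased toward responding “no”).

conservative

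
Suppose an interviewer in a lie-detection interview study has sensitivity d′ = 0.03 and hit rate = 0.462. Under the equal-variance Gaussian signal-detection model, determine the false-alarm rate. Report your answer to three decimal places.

false-alarm rate = 0.450

z(hit rate) = z(0.462) = -0.0954
z(FA) = z(H) − d' = -0.0954 − 0.03 = -0.1254
false-alarm rate = Φ(-0.1254) = 0.4501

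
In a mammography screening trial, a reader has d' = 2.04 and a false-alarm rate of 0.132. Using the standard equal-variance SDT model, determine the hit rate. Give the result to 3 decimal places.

z(false-alarm rate) = z(0.132) = -1.1170
z(H) = z(FA) + d' = -1.1170 + 2.04 = 0.9230
hit rate = Φ(0.9230) = 0.8220

hit rate = 0.822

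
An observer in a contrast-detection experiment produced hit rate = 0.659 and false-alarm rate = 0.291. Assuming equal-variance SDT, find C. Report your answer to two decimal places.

Φ⁻¹(0.659) = 0.410, Φ⁻¹(0.291) = -0.550
c = −½·[z(H) + z(FA)] = −0.5 × (0.410 + (-0.550)) = 0.070

C = 0.07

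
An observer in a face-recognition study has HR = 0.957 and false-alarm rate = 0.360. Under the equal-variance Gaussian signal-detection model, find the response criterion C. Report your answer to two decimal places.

z(H) = z(0.957) = 1.7169
z(FA) = z(0.360) = -0.3585
c = −½·[z(H) + z(FA)] = −0.5 × (1.7169 + (-0.3585)) = -0.6792

C = -0.68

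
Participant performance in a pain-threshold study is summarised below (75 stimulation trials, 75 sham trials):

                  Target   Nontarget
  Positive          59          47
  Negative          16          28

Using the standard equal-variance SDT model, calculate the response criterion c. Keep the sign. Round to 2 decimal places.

H = 59/75 = 0.7867
FA = 47/75 = 0.6267
z(0.7867) = 0.7950, z(0.6267) = 0.3231
c = −½·[z(H) + z(FA)] = −0.5 × (0.7950 + 0.3231) = -0.55905
c < 0: the participant has a liberal response bias.

c = -0.56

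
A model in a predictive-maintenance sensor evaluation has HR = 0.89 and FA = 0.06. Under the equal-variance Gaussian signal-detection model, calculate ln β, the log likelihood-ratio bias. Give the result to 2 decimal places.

Φ⁻¹(H) = 1.227
Φ⁻¹(FA) = -1.555
ln β = −½·[z(H)² − z(FA)²] = −0.5 × (1.506 − 2.418) = 0.456

ln β = 0.46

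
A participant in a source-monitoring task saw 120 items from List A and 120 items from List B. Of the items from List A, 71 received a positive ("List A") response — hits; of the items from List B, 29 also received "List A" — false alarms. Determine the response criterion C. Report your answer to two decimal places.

H = 71/120 = 0.5917
FA = 29/120 = 0.2417
z(H) = 0.232
z(FA) = -0.701
c = −½·[z(H) + z(FA)] = −0.5 × (0.232 + (-0.701)) = 0.2345

C = 0.23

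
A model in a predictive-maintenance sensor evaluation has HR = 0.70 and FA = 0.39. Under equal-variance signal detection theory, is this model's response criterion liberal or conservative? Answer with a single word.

z(H) = 0.524, z(FA) = -0.279
c = −½·(z(H) + z(FA)) = -0.1225
c < 0 → liberal criterion (biased toward responding “yes”).

liberal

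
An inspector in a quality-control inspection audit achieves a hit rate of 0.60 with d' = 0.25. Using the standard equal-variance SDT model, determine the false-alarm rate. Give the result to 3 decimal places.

z(hit rate) = z(0.60) = 0.2533
z(FA) = z(H) − d' = 0.2533 − 0.25 = 0.0033
false-alarm rate = Φ(0.0033) = 0.5013

false-alarm rate = 0.501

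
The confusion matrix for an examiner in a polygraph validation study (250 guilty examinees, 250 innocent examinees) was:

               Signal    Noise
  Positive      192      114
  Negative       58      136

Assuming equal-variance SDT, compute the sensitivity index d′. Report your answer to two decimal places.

d′ = 0.84

H = 192/250 = 0.7680
FA = 114/250 = 0.4560
Φ⁻¹(0.7680) = 0.7323, Φ⁻¹(0.4560) = -0.1105
d' = z(H) − z(FA) = 0.7323 − (-0.1105) = 0.8428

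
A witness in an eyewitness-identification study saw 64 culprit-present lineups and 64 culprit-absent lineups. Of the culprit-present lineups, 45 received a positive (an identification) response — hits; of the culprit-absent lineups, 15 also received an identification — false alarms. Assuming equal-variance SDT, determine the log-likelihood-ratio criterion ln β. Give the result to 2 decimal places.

ln β = 0.12

H = 45/64 = 0.7031
FA = 15/64 = 0.2344
z(H) = z(0.7031) = 0.533
z(FA) = z(0.2344) = -0.724
ln β = −½·[z(H)² − z(FA)²] = −0.5 × (0.284 − 0.524) = 0.120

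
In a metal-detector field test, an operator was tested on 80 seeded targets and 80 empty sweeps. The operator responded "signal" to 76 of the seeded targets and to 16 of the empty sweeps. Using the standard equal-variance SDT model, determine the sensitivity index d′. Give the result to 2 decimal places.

d′ = 2.49

H = 76/80 = 0.9500
FA = 16/80 = 0.2000
z(0.9500) = 1.645, z(0.2000) = -0.842
d' = z(H) − z(FA) = 1.645 − (-0.842) = 2.487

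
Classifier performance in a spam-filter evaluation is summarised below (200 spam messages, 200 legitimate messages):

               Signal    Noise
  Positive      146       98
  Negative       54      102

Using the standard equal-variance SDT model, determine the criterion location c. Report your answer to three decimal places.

H = 146/200 = 0.7300
FA = 98/200 = 0.4900
Φ⁻¹(0.7300) = 0.6128, Φ⁻¹(0.4900) = -0.0251
c = −½·[z(H) + z(FA)] = −0.5 × (0.6128 + (-0.0251)) = -0.29385
c < 0: the classifier has a liberal response bias.

c = -0.294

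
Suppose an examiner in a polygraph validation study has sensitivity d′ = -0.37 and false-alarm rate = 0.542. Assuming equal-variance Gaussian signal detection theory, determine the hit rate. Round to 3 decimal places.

hit rate = 0.396

z(false-alarm rate) = z(0.542) = 0.1055
z(H) = z(FA) + d' = 0.1055 + (-0.37) = -0.2645
hit rate = Φ(-0.2645) = 0.3957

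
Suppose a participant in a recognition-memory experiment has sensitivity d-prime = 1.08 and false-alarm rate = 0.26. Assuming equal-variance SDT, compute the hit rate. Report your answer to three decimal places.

z(false-alarm rate) = z(0.26) = -0.6433
z(H) = z(FA) + d' = -0.6433 + 1.08 = 0.4367
hit rate = Φ(0.4367) = 0.6688

hit rate = 0.669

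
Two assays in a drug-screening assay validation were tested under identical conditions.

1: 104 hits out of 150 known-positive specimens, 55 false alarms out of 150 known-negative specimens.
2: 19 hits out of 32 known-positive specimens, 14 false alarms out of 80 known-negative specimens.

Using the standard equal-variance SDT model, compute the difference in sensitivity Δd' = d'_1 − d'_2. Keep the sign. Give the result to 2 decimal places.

1: z(0.6933) = 0.505, z(0.3667) = -0.341, d' = 0.846
2: z(0.5938) = 0.237, z(0.1750) = -0.935, d' = 1.172
Δd' = d'_1 − d'_2 = 0.846 − 1.172 = -0.326
2 has the higher sensitivity.

Δd' = -0.33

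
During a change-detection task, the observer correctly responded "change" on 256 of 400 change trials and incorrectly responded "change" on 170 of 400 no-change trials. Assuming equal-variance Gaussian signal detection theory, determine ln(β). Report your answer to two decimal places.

H = 256/400 = 0.6400
FA = 170/400 = 0.4250
z(0.6400) = 0.358, z(0.4250) = -0.189
ln β = −½·[z(H)² − z(FA)²] = −0.5 × (0.128 − 0.036) = -0.046

ln β = -0.05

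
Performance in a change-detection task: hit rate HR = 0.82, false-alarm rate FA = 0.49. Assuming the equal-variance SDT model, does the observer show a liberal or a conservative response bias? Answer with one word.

z(H) = 0.915, z(FA) = -0.025
c = −½·(z(H) + z(FA)) = -0.445
c < 0 → liberal criterion (biased toward responding “yes”).

liberal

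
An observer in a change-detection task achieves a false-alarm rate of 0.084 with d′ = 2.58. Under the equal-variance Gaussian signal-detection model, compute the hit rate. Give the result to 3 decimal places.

z(false-alarm rate) = z(0.084) = -1.3787
z(H) = z(FA) + d' = -1.3787 + 2.58 = 1.2013
hit rate = Φ(1.2013) = 0.8852

hit rate = 0.885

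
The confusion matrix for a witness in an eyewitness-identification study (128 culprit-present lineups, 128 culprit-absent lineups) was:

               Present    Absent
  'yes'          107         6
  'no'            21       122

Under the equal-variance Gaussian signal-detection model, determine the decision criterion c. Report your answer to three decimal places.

c = 0.349

H = 107/128 = 0.8359
FA = 6/128 = 0.0469
z(H) = 0.9777
z(FA) = -1.6757
c = −½·[z(H) + z(FA)] = −0.5 × (0.9777 + (-1.6757)) = 0.3490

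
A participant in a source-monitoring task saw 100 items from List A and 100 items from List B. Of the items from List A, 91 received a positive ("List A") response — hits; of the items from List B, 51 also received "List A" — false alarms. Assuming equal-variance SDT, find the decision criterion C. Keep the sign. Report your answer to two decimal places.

C = -0.68

H = 91/100 = 0.9100
FA = 51/100 = 0.5100
Φ⁻¹(H) = Φ⁻¹(0.9100) = 1.341
Φ⁻¹(FA) = Φ⁻¹(0.5100) = 0.025
c = −½·[z(H) + z(FA)] = −0.5 × (1.341 + 0.025) = -0.683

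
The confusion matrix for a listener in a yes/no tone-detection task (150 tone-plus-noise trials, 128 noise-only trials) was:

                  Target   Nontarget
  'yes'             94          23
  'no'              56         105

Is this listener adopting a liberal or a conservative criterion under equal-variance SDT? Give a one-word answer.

conservative

z(H) = 0.323, z(FA) = -0.917
c = −½·(z(H) + z(FA)) = 0.297
c > 0 → conservative criterion (biased toward responding “no”).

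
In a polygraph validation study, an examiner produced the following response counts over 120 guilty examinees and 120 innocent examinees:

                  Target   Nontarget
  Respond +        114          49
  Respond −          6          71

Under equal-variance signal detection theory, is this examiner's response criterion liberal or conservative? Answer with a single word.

z(H) = 1.645, z(FA) = -0.232
c = −½·(z(H) + z(FA)) = -0.7065
c < 0 → liberal criterion (biased toward responding “yes”).

liberal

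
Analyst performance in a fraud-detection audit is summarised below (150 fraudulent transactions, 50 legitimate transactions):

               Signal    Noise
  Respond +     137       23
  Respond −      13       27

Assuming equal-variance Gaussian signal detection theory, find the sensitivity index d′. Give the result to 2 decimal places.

d′ = 1.46

H = 137/150 = 0.9133
FA = 23/50 = 0.4600
z(H) = z(0.9133) = 1.3614
z(FA) = z(0.4600) = -0.1004
d' = z(H) − z(FA) = 1.3614 − (-0.1004) = 1.4618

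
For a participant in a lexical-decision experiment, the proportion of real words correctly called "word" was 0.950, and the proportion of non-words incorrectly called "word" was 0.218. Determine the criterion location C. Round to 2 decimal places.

C = -0.43

Φ⁻¹(H) = 1.6449
Φ⁻¹(FA) = -0.7790
c = −½·[z(H) + z(FA)] = −0.5 × (1.6449 + (-0.7790)) = -0.43295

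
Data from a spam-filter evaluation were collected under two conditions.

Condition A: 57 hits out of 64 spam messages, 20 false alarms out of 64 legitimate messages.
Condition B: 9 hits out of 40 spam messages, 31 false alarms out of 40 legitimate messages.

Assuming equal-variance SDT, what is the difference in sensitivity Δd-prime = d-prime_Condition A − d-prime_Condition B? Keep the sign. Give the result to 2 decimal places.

Condition A: z(0.8906) = 1.230, z(0.3125) = -0.489, d' = 1.719
Condition B: z(0.2250) = -0.755, z(0.7750) = 0.755, d' = -1.510
Δd' = d'_Condition A − d'_Condition B = 1.719 − (-1.510) = 3.229
Condition A has the higher sensitivity.

Δd-prime = 3.23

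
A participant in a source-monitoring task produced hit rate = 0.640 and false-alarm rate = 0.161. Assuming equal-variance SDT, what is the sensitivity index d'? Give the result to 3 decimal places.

z(0.640) = 0.3585, z(0.161) = -0.9904
d' = z(H) − z(FA) = 0.3585 − (-0.9904) = 1.3489

d' = 1.349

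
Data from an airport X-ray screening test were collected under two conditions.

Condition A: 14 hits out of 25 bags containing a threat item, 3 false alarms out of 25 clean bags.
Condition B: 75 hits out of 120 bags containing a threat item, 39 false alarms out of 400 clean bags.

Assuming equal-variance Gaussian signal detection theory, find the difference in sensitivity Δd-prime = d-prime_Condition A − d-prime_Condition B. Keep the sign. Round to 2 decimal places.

Condition A: z(0.5600) = 0.151, z(0.1200) = -1.175, d' = 1.326
Condition B: z(0.6250) = 0.319, z(0.0975) = -1.296, d' = 1.615
Δd' = d'_Condition A − d'_Condition B = 1.326 − 1.615 = -0.289
Condition B has the higher sensitivity.

Δd-prime = -0.29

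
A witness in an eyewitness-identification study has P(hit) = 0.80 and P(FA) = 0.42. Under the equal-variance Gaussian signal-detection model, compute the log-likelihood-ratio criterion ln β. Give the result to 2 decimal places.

ln β = -0.33

Φ⁻¹(H) = Φ⁻¹(0.80) = 0.842
Φ⁻¹(FA) = Φ⁻¹(0.42) = -0.202
ln β = −½·[z(H)² − z(FA)²] = −0.5 × (0.709 − 0.041) = -0.334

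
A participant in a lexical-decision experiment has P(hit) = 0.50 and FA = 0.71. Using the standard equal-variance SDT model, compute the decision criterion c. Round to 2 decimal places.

c = -0.28

Φ⁻¹(0.50) = 0.000, Φ⁻¹(0.71) = 0.553
c = −½·[z(H) + z(FA)] = −0.5 × (0.000 + 0.553) = -0.2765
c < 0: the participant has a liberal response bias.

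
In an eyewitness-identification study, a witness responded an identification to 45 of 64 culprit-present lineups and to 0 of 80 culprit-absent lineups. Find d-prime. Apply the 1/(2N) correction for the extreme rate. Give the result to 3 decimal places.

The false-alarm rate is 0/80 = 0, so apply the 1/(2N) correction: FA → 1/(2·80) = 0.00625.
z(H) = z(0.70312) = 0.5334
z(FA) = z(0.00625) = -2.4977
d' = 0.5334 − (-2.4977) = 3.0311

d-prime = 3.031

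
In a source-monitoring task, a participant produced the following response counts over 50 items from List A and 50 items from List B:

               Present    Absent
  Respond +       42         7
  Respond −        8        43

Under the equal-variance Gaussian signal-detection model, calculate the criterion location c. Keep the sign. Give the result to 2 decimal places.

H = 42/50 = 0.8400
FA = 7/50 = 0.1400
Φ⁻¹(H) = Φ⁻¹(0.8400) = 0.9945
Φ⁻¹(FA) = Φ⁻¹(0.1400) = -1.0803
c = −½·[z(H) + z(FA)] = −0.5 × (0.9945 + (-1.0803)) = 0.0429

c = 0.04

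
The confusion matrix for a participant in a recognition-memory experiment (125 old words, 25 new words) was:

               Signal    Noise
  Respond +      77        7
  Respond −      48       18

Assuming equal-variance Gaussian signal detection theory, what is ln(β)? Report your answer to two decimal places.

ln β = 0.13

H = 77/125 = 0.6160
FA = 7/25 = 0.2800
Φ⁻¹(H) = Φ⁻¹(0.6160) = 0.295
Φ⁻¹(FA) = Φ⁻¹(0.2800) = -0.583
ln β = −½·[z(H)² − z(FA)²] = −0.5 × (0.087 − 0.340) = 0.1265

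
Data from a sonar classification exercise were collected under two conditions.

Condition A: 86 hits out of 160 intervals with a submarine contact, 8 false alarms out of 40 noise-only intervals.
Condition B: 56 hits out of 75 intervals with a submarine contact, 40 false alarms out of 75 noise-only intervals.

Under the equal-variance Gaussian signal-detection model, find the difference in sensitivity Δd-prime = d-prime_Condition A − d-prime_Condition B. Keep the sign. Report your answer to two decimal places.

Δd-prime = 0.36

Condition A: z(0.5375) = 0.094, z(0.2000) = -0.842, d' = 0.936
Condition B: z(0.7467) = 0.664, z(0.5333) = 0.084, d' = 0.580
Δd' = d'_Condition A − d'_Condition B = 0.936 − 0.580 = 0.356
Condition A has the higher sensitivity.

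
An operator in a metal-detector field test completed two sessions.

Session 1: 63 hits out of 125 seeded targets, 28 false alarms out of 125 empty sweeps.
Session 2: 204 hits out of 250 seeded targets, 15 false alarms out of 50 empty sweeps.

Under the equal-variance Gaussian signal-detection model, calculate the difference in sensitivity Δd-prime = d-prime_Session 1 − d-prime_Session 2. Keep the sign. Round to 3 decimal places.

Δd-prime = -0.656

Session 1: z(0.5040) = 0.0100, z(0.2240) = -0.7588, d' = 0.7688
Session 2: z(0.8160) = 0.9002, z(0.3000) = -0.5244, d' = 1.4246
Δd' = d'_Session 1 − d'_Session 2 = 0.7688 − 1.4246 = -0.6558
Session 2 has the higher sensitivity.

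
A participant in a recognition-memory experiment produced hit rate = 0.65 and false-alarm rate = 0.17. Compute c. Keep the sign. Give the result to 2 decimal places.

c = 0.28

z(H) = z(0.65) = 0.385
z(FA) = z(0.17) = -0.954
c = −½·[z(H) + z(FA)] = −0.5 × (0.385 + (-0.954)) = 0.2845
c > 0: the participant has a conservative response bias.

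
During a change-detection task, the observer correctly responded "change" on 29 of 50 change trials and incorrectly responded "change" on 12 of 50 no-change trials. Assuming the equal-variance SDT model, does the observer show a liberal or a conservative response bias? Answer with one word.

conservative

z(H) = 0.202, z(FA) = -0.706
c = −½·(z(H) + z(FA)) = 0.252
c > 0 → conservative criterion (biased toward responding “no”).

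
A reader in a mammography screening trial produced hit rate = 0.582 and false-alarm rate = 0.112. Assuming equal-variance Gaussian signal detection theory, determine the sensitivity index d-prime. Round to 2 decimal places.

d-prime = 1.42

z(H) = z(0.582) = 0.2070
z(FA) = z(0.112) = -1.2160
d' = z(H) − z(FA) = 0.2070 − (-1.2160) = 1.4230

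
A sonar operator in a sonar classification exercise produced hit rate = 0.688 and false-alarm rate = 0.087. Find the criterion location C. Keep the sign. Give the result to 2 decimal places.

Φ⁻¹(H) = Φ⁻¹(0.688) = 0.4902
Φ⁻¹(FA) = Φ⁻¹(0.087) = -1.3595
c = −½·[z(H) + z(FA)] = −0.5 × (0.4902 + (-1.3595)) = 0.43465

C = 0.43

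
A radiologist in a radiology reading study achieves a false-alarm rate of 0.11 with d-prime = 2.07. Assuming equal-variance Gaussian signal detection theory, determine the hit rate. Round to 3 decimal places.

hit rate = 0.801

z(false-alarm rate) = z(0.11) = -1.2265
z(H) = z(FA) + d' = -1.2265 + 2.07 = 0.8435
hit rate = Φ(0.8435) = 0.8005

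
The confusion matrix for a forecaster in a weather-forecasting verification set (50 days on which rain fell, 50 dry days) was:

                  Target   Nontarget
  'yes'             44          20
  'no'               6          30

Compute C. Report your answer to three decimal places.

H = 44/50 = 0.8800
FA = 20/50 = 0.4000
z(H) = z(0.8800) = 1.1750
z(FA) = z(0.4000) = -0.2533
c = −½·[z(H) + z(FA)] = −0.5 × (1.1750 + (-0.2533)) = -0.46085

C = -0.461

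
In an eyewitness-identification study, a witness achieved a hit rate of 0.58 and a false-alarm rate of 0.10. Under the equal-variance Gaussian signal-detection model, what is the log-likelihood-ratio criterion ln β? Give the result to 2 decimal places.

z(0.58) = 0.202, z(0.10) = -1.282
ln β = −½·[z(H)² − z(FA)²] = −0.5 × (0.041 − 1.644) = 0.8015

ln β = 0.80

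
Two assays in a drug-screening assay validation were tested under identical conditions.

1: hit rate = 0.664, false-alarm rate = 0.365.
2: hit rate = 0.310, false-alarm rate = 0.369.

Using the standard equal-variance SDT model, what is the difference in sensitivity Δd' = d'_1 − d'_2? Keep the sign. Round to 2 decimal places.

Δd' = 0.93

1: z(0.664) = 0.423, z(0.365) = -0.345, d' = 0.768
2: z(0.310) = -0.496, z(0.369) = -0.335, d' = -0.161
Δd' = d'_1 − d'_2 = 0.768 − (-0.161) = 0.929
1 has the higher sensitivity.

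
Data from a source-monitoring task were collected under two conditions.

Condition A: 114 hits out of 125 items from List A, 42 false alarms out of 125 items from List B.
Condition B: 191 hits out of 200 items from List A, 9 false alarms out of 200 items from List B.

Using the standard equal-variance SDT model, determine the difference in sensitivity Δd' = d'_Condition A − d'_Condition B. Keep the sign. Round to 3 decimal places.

Condition A: z(0.9120) = 1.3532, z(0.3360) = -0.4234, d' = 1.7766
Condition B: z(0.9550) = 1.6954, z(0.0450) = -1.6954, d' = 3.3908
Δd' = d'_Condition A − d'_Condition B = 1.7766 − 3.3908 = -1.6142
Condition B has the higher sensitivity.

Δd' = -1.614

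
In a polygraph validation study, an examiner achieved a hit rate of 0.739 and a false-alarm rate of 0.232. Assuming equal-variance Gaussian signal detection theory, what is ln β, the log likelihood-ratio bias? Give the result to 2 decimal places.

ln β = 0.06

z(H) = z(0.739) = 0.640
z(FA) = z(0.232) = -0.732
ln β = −½·[z(H)² − z(FA)²] = −0.5 × (0.410 − 0.536) = 0.063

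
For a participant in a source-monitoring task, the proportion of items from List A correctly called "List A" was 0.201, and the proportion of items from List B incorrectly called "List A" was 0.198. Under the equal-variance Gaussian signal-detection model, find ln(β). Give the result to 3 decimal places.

Φ⁻¹(H) = -0.8381
Φ⁻¹(FA) = -0.8488
ln β = −½·[z(H)² − z(FA)²] = −0.5 × (0.7024 − 0.7205) = 0.00905

ln β = 0.009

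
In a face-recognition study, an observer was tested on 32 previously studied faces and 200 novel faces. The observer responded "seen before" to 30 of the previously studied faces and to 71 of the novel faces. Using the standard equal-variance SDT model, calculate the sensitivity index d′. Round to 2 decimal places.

H = 30/32 = 0.9375
FA = 71/200 = 0.3550
Φ⁻¹(H) = 1.5341
Φ⁻¹(FA) = -0.3719
d' = z(H) − z(FA) = 1.5341 − (-0.3719) = 1.9060

d′ = 1.91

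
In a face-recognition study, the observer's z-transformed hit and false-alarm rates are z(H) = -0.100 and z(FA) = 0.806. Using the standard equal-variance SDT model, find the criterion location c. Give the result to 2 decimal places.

c = −½·[z(H) + z(FA)] = −½·(-0.100 + 0.806) = -0.353

c = -0.35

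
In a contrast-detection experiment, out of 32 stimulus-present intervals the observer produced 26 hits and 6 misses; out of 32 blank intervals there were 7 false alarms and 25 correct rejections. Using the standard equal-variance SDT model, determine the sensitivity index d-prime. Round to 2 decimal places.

d-prime = 1.66

H = 26/32 = 0.8125
FA = 7/32 = 0.2188
Φ⁻¹(H) = Φ⁻¹(0.8125) = 0.887
Φ⁻¹(FA) = Φ⁻¹(0.2188) = -0.776
d' = z(H) − z(FA) = 0.887 − (-0.776) = 1.663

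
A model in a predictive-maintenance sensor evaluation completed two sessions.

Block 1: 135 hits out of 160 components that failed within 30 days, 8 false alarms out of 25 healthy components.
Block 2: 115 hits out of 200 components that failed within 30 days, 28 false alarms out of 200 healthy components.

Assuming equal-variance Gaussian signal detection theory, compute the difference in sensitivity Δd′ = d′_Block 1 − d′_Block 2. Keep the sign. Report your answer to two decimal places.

Δd′ = 0.21

Block 1: z(0.8438) = 1.010, z(0.3200) = -0.468, d' = 1.478
Block 2: z(0.5750) = 0.189, z(0.1400) = -1.080, d' = 1.269
Δd' = d'_Block 1 − d'_Block 2 = 1.478 − 1.269 = 0.209
Block 1 has the higher sensitivity.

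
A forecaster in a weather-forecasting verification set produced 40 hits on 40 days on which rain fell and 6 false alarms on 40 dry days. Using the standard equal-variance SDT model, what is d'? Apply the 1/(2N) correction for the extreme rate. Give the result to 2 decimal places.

d' = 3.28

The hit rate is 40/40 = 1, so apply the 1/(2N) correction: H → 1 − 1/(2·40) = 0.98750.
z(H) = z(0.98750) = 2.241
z(FA) = z(0.15000) = -1.036
d' = 2.241 − (-1.036) = 3.277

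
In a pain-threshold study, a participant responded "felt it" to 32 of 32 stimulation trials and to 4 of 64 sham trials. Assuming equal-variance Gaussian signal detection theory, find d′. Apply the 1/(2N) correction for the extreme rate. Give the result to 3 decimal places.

d′ = 3.688

The hit rate is 32/32 = 1, so apply the 1/(2N) correction: H → 1 − 1/(2·32) = 0.98438.
z(H) = z(0.98438) = 2.1540
z(FA) = z(0.06250) = -1.5341
d' = 2.1540 − (-1.5341) = 3.6881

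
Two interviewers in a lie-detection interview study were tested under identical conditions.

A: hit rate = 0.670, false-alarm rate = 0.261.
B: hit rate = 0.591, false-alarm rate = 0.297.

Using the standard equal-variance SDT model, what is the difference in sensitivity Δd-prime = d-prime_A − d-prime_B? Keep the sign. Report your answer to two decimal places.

Δd-prime = 0.32

A: z(0.670) = 0.440, z(0.261) = -0.640, d' = 1.080
B: z(0.591) = 0.230, z(0.297) = -0.533, d' = 0.763
Δd' = d'_A − d'_B = 1.080 − 0.763 = 0.317
A has the higher sensitivity.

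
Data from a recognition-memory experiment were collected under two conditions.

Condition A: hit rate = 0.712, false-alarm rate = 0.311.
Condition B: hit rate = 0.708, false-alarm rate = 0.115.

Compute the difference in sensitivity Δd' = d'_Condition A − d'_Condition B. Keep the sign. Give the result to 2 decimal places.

Condition A: z(0.712) = 0.559, z(0.311) = -0.493, d' = 1.052
Condition B: z(0.708) = 0.548, z(0.115) = -1.200, d' = 1.748
Δd' = d'_Condition A − d'_Condition B = 1.052 − 1.748 = -0.696
Condition B has the higher sensitivity.

Δd' = -0.70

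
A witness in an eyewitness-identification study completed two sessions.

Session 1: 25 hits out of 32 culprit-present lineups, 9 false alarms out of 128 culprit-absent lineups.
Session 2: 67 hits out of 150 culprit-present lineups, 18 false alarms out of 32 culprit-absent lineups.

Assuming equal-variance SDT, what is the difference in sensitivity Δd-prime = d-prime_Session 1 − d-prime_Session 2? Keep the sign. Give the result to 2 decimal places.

Session 1: z(0.7812) = 0.776, z(0.0703) = -1.474, d' = 2.250
Session 2: z(0.4467) = -0.134, z(0.5625) = 0.157, d' = -0.291
Δd' = d'_Session 1 − d'_Session 2 = 2.250 − (-0.291) = 2.541
Session 1 has the higher sensitivity.

Δd-prime = 2.54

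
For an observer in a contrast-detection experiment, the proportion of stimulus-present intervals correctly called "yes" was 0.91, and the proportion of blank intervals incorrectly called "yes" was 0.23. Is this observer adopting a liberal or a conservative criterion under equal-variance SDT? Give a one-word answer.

z(H) = 1.341, z(FA) = -0.739
c = −½·(z(H) + z(FA)) = -0.301
c < 0 → liberal criterion (biased toward responding “yes”).

liberal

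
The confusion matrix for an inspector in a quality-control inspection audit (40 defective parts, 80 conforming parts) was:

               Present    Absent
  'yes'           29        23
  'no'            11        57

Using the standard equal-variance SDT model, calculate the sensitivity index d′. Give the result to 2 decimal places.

H = 29/40 = 0.7250
FA = 23/80 = 0.2875
Φ⁻¹(0.7250) = 0.5978, Φ⁻¹(0.2875) = -0.5607
d' = z(H) − z(FA) = 0.5978 − (-0.5607) = 1.1585

d′ = 1.16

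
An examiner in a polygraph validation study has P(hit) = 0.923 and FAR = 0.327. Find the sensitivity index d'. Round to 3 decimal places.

Φ⁻¹(0.923) = 1.4255, Φ⁻¹(0.327) = -0.4482
d' = z(H) − z(FA) = 1.4255 − (-0.4482) = 1.8737

d' = 1.874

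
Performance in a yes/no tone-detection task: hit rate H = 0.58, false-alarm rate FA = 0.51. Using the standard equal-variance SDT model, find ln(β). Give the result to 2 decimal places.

z(H) = 0.202
z(FA) = 0.025
ln β = −½·[z(H)² − z(FA)²] = −0.5 × (0.041 − 0.001) = -0.020

ln β = -0.02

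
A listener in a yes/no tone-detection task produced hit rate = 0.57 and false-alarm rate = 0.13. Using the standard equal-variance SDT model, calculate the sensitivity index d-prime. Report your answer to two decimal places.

z(H) = 0.1764
z(FA) = -1.1264
d' = z(H) − z(FA) = 0.1764 − (-1.1264) = 1.3028

d-prime = 1.30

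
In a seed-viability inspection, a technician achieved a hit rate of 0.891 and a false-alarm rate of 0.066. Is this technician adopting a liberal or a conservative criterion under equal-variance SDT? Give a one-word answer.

z(H) = 1.232, z(FA) = -1.506
c = −½·(z(H) + z(FA)) = 0.137
c > 0 → conservative criterion (biased toward responding “no”).

conservative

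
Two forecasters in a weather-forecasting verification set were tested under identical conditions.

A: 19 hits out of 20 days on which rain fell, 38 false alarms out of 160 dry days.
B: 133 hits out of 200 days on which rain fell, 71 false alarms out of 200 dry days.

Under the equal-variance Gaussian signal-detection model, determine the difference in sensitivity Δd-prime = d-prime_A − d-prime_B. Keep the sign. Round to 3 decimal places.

A: z(0.9500) = 1.6449, z(0.2375) = -0.7144, d' = 2.3593
B: z(0.6650) = 0.4261, z(0.3550) = -0.3719, d' = 0.7980
Δd' = d'_A − d'_B = 2.3593 − 0.7980 = 1.5613
A has the higher sensitivity.

Δd-prime = 1.561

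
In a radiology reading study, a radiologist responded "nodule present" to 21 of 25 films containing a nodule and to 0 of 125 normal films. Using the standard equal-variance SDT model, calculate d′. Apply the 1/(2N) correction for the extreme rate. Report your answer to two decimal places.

d′ = 3.65

The false-alarm rate is 0/125 = 0, so apply the 1/(2N) correction: FA → 1/(2·125) = 0.00400.
z(H) = z(0.84000) = 0.994
z(FA) = z(0.00400) = -2.652
d' = 0.994 − (-2.652) = 3.646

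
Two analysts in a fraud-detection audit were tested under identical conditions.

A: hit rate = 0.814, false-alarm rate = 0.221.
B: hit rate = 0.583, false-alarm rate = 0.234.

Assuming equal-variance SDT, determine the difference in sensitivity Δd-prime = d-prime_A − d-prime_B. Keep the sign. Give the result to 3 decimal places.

Δd-prime = 0.726

A: z(0.814) = 0.8927, z(0.221) = -0.7688, d' = 1.6615
B: z(0.583) = 0.2096, z(0.234) = -0.7257, d' = 0.9353
Δd' = d'_A − d'_B = 1.6615 − 0.9353 = 0.7262
A has the higher sensitivity.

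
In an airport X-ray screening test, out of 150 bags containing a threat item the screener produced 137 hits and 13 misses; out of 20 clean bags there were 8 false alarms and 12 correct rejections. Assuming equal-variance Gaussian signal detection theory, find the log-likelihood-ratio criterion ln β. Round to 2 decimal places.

ln β = -0.89

H = 137/150 = 0.9133
FA = 8/20 = 0.4000
Φ⁻¹(0.9133) = 1.361, Φ⁻¹(0.4000) = -0.253
ln β = −½·[z(H)² − z(FA)²] = −0.5 × (1.852 − 0.064) = -0.894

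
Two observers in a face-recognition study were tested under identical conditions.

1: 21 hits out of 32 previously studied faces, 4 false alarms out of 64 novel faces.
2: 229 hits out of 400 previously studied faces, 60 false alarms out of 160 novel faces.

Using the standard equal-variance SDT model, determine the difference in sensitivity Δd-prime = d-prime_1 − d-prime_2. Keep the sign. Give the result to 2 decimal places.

1: z(0.6562) = 0.402, z(0.0625) = -1.534, d' = 1.936
2: z(0.5725) = 0.183, z(0.3750) = -0.319, d' = 0.502
Δd' = d'_1 − d'_2 = 1.936 − 0.502 = 1.434
1 has the higher sensitivity.

Δd-prime = 1.43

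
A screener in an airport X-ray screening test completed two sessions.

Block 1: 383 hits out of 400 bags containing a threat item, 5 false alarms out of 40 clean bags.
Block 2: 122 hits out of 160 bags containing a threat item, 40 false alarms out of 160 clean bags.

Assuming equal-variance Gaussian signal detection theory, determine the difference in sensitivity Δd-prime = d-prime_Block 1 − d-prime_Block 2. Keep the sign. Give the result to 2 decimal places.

Block 1: z(0.9575) = 1.722, z(0.1250) = -1.150, d' = 2.872
Block 2: z(0.7625) = 0.714, z(0.2500) = -0.674, d' = 1.388
Δd' = d'_Block 1 − d'_Block 2 = 2.872 − 1.388 = 1.484
Block 1 has the higher sensitivity.

Δd-prime = 1.48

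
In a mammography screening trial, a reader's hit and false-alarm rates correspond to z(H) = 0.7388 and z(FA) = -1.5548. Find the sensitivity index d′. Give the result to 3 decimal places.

d′ = 2.294

d' = z(H) − z(FA) = 0.7388 − (-1.5548) = 2.2936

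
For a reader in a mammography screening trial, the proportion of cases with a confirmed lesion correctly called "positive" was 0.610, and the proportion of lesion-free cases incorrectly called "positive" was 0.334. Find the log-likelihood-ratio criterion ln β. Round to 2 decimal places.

z(H) = z(0.610) = 0.279
z(FA) = z(0.334) = -0.429
ln β = −½·[z(H)² − z(FA)²] = −0.5 × (0.078 − 0.184) = 0.053

ln β = 0.05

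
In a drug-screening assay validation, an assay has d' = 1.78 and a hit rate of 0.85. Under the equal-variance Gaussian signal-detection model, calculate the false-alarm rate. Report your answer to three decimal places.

false-alarm rate = 0.229

z(hit rate) = z(0.85) = 1.0364
z(FA) = z(H) − d' = 1.0364 − 1.78 = -0.7436
false-alarm rate = Φ(-0.7436) = 0.2286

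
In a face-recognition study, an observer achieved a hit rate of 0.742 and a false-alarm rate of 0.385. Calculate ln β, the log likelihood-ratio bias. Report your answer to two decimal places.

ln β = -0.17

z(H) = z(0.742) = 0.650
z(FA) = z(0.385) = -0.292
ln β = −½·[z(H)² − z(FA)²] = −0.5 × (0.423 − 0.085) = -0.169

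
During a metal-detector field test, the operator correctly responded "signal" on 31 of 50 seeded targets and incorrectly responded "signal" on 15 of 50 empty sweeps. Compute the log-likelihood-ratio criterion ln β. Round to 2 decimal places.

H = 31/50 = 0.6200
FA = 15/50 = 0.3000
Φ⁻¹(0.6200) = 0.305, Φ⁻¹(0.3000) = -0.524
ln β = −½·[z(H)² − z(FA)²] = −0.5 × (0.093 − 0.275) = 0.091

ln β = 0.09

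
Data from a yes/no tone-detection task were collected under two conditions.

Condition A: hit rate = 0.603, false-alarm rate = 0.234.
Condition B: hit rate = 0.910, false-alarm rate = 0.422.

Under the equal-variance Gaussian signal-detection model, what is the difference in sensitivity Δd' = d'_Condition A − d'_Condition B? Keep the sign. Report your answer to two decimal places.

Condition A: z(0.603) = 0.261, z(0.234) = -0.726, d' = 0.987
Condition B: z(0.910) = 1.341, z(0.422) = -0.197, d' = 1.538
Δd' = d'_Condition A − d'_Condition B = 0.987 − 1.538 = -0.551
Condition B has the higher sensitivity.

Δd' = -0.55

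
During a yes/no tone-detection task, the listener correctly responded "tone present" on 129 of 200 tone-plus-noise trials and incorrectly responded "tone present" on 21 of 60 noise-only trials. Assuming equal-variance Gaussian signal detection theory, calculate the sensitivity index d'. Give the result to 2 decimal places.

H = 129/200 = 0.6450
FA = 21/60 = 0.3500
Φ⁻¹(H) = Φ⁻¹(0.6450) = 0.3719
Φ⁻¹(FA) = Φ⁻¹(0.3500) = -0.3853
d' = z(H) − z(FA) = 0.3719 − (-0.3853) = 0.7572

d' = 0.76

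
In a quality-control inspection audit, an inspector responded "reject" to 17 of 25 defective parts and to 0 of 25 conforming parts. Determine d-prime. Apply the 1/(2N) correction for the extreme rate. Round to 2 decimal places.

d-prime = 2.52

The false-alarm rate is 0/25 = 0, so apply the 1/(2N) correction: FA → 1/(2·25) = 0.02000.
z(H) = z(0.68000) = 0.468
z(FA) = z(0.02000) = -2.054
d' = 0.468 − (-2.054) = 2.522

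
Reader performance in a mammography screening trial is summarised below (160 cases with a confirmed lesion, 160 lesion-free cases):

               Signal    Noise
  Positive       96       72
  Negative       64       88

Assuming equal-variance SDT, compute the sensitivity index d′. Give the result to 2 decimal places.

H = 96/160 = 0.6000
FA = 72/160 = 0.4500
Φ⁻¹(H) = 0.2533
Φ⁻¹(FA) = -0.1257
d' = z(H) − z(FA) = 0.2533 − (-0.1257) = 0.3790

d′ = 0.38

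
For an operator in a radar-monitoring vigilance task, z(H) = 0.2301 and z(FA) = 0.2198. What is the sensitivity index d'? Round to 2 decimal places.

d' = 0.01

d' = z(H) − z(FA) = 0.2301 − 0.2198 = 0.0103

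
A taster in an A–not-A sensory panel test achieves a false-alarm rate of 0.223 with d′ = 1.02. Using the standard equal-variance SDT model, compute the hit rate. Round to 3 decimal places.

z(false-alarm rate) = z(0.223) = -0.7621
z(H) = z(FA) + d' = -0.7621 + 1.02 = 0.2579
hit rate = Φ(0.2579) = 0.6018

hit rate = 0.602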